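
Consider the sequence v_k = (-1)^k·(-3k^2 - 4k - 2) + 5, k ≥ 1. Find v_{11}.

414

(-1)^11 = -1; -3k^2 - 4k - 2 at k=11 is -409; so v_{11} = 414.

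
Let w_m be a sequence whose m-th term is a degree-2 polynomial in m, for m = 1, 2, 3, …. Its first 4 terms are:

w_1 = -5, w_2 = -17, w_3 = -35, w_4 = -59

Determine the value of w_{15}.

-719

1st diffs: -12, -18, -24.
2nd diffs: -6, -6 (constant).
Newton forward-difference form: w_m = -5 + (-12)·C(m-1,1) + (-6)·C(m-1,2).
At m = 15: m-1 = 14, so w_{15} = -5 - 168 - 546 = -719.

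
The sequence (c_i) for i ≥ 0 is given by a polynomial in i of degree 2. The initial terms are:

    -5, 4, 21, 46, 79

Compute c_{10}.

445

1st diffs: 9, 17, 25, 33.
2nd diffs: 8, 8, 8 (constant).
Newton forward-difference form: c_i = -5 + 9·C(i,1) + 8·C(i,2).
At i = 10: i = 10, so c_{10} = -5 + 90 + 360 = 445.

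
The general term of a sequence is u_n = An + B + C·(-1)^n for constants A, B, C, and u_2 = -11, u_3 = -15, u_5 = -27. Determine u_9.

At n = 2, 3, 5: 2A + B + C = -11; 3A + B - C = -15; 5A + B - C = -27.
Subtracting the first from the second: A - 2C = -4.
Subtracting the second from the third: 2A = -12.
Solving: C = -1, A = -6, then B = 2.
Therefore u_9 = -54 + 2 + (-1)·(-1) = -51.

-51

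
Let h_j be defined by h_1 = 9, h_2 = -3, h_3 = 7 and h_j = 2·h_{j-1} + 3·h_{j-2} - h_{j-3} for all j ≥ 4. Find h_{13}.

40471

Iterate the recurrence:
h_4 = -4  h_5 = 16  h_6 = 13  h_7 = 78  h_8 = 179  h_9 = 579  h_{10} = 1617  h_{11} = 4792  h_{12} = 13856  h_{13} = 40471.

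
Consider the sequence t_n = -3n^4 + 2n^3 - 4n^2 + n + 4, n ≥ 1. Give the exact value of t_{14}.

t_{14} = -3·14^4 + 2·14^3 - 4·14^2 + 1·14 + 4 = -110526.

-110526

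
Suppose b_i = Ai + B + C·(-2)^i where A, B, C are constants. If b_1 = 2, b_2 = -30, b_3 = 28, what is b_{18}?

At i = 1, 2, 3: A + B - 2C = 2; 2A + B + 4C = -30; 3A + B - 8C = 28.
Subtracting the first from the second: A + 6C = -32.
Subtracting the second from the third: A - 12C = 58.
Solving: C = -5, A = -2, then B = -6.
Hence b_{18} = -2·18 + (-6) + (-5)·262144 = -1310762.

-1310762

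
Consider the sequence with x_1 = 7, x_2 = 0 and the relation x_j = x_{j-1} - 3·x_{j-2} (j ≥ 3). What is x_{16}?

22659

Step forward from the initial values:
x_3 = -21;  x_4 = -21;  x_5 = 42;  …;  x_{13} = -5313;  x_{14} = -3360;  x_{15} = 12579;  x_{16} = 22659.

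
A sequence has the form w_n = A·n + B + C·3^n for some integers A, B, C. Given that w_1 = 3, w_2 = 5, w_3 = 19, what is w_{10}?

59013

Plug in n = 1, 2, 3: A + B + 3C = 3; 2A + B + 9C = 5; 3A + B + 27C = 19.
Subtracting the first from the second: A + 6C = 2.
Subtracting the second from the third: A + 18C = 14.
Solving: C = 1, A = -4, then B = 4.
Hence w_{10} = -4·10 + 4 + 1·59049 = 59013.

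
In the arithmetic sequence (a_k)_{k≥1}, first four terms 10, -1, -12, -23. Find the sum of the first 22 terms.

-2321

Common difference d = -11.
a_k = 10 + (k - 1)·(-11).
a_{22} = -221; S = 22·(10 + (-221))/2 = -2321.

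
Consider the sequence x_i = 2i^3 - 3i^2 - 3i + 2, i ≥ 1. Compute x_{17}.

8910

x_{17} = 2·17^3 - 3·17^2 - 3·17 + 2 = 8910.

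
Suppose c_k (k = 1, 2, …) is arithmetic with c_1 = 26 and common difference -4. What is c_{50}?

c_k = 26 + (k - 1)·(-4).
c_{50} = 26 + 49·(-4) = -170.

-170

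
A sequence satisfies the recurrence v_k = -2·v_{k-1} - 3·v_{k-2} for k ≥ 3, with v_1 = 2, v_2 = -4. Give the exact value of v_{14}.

-2236

Applying the relation repeatedly:
v_3 = 2; v_4 = 8; v_5 = -22; …; v_{11} = -526; v_{12} = 920; v_{13} = -262; v_{14} = -2236.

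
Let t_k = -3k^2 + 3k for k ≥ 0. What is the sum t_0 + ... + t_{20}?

-7980

Over k = 0..20: Σk = 210, Σk² = 2870.
Total = (-3)·2870 + (3)·210 = -7980.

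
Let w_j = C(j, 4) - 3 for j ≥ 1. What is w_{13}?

C(13, 4) = 715, so w_{13} = 712.

712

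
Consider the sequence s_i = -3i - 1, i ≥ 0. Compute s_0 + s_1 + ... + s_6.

Over i = 0..6: Σi = 21.
Total = (-3)·21 + (-1)·7 = -70.

-70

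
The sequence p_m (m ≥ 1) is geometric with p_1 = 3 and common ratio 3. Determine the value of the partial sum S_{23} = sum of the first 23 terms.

141214768239

p_m = 3·3^(m-1).
S = 3·(3^23 - 1)/(3 - 1) = 3·(94143178827 - 1)/(2) = 141214768239.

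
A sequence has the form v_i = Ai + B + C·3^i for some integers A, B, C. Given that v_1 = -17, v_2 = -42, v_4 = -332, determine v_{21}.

Write the equations: A + B + 3C = -17; 2A + B + 9C = -42; 4A + B + 81C = -332.
Subtracting the first from the second: A + 6C = -25.
Subtracting the second from the third: 2A + 72C = -290.
Solving: C = -4, A = -1, then B = -4.
Hence v_{21} = -1·21 + (-4) + (-4)·10460353203 = -41841412837.

-41841412837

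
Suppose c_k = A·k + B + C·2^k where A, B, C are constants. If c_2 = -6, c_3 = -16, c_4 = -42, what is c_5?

-100

Plug in k = 2, 3, 4: 2A + B + 4C = -6; 3A + B + 8C = -16; 4A + B + 16C = -42.
Subtracting the first from the second: A + 4C = -10.
Subtracting the second from the third: A + 8C = -26.
Solving: C = -4, A = 6, then B = -2.
Therefore c_5 = 30 + (-2) + (-4)·32 = -100.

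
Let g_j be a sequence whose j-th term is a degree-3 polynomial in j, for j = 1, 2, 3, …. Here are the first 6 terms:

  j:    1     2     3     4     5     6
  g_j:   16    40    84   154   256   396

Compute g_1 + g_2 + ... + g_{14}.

15694

1st diffs: 24, 44, 70, 102, 140.
2nd diffs: 20, 26, 32, 38.
3rd diffs: 6, 6, 6 (constant).
Newton forward-difference form: g_j = 16 + 24·C(j-1,1) + 20·C(j-1,2) + 6·C(j-1,3).
Continuing: …, 580, 814, 1104, 1456, …, g_{14} = 3604.
Summing j = 1..14 (14 terms) gives 15694.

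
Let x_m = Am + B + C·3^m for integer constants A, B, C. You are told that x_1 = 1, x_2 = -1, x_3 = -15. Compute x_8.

-6529

Plug in m = 1, 2, 3: A + B + 3C = 1; 2A + B + 9C = -1; 3A + B + 27C = -15.
Subtracting the first from the second: A + 6C = -2.
Subtracting the second from the third: A + 18C = -14.
Solving: C = -1, A = 4, then B = 0.
So x_m = 4·m + 0 + (-1)·3^m; at m=8 this is -6529.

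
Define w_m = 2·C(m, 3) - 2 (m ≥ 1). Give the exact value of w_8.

110

C(8, 3) = 56, so w_8 = 110.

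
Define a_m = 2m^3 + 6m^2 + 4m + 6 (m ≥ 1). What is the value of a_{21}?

21258

a_{21} = 2·21^3 + 6·21^2 + 4·21 + 6 = 21258.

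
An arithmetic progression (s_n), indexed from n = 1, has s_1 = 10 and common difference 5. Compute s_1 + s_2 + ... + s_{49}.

s_n = 10 + (n - 1)·5.
s_{49} = 250; S = 49·(10 + 250)/2 = 6370.

6370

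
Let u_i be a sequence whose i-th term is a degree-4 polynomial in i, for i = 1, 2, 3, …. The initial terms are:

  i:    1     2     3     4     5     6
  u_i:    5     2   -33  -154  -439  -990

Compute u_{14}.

-35134

1st diffs: -3, -35, -121, -285, -551.
2nd diffs: -32, -86, -164, -266.
3rd diffs: -54, -78, -102.
4th diffs: -24, -24 (constant).
So u_i = -i^4 + i^3 + 3i^2 - 4i + 6.
Evaluating at i = 14 gives u_{14} = -35134.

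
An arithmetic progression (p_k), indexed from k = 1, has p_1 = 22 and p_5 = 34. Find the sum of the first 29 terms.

1856

Common difference d = (34 - 22) / (5 - 1) = 3.
p_k = 22 + (k - 1)·3.
p_{29} = 106; S = 29·(22 + 106)/2 = 1856.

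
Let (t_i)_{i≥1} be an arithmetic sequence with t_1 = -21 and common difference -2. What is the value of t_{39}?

t_i = -21 + (i - 1)·(-2).
t_{39} = -21 + 38·(-2) = -97.

-97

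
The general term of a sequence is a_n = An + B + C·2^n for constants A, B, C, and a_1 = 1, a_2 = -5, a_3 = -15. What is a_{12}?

Write the equations: A + B + 2C = 1; 2A + B + 4C = -5; 3A + B + 8C = -15.
Subtracting the first from the second: A + 2C = -6.
Subtracting the second from the third: A + 4C = -10.
Solving: C = -2, A = -2, then B = 7.
So a_n = -2·n + 7 + (-2)·2^n; at n=12 this is -8209.

-8209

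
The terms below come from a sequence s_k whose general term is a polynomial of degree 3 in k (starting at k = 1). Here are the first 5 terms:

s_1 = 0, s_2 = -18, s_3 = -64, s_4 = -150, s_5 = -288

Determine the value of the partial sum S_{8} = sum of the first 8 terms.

-2912

1st diffs: -18, -46, -86, -138.
2nd diffs: -28, -40, -52.
3rd diffs: -12, -12 (constant).
So s_k = -2k^3 - 2k^2 + 2k + 2.
Continuing: -490, -768, -1134.
Summing k = 1..8 (8 terms) gives -2912.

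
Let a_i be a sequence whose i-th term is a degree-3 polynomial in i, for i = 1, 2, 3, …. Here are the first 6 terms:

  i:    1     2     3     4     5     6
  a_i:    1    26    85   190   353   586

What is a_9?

1825

1st diffs: 25, 59, 105, 163, 233.
2nd diffs: 34, 46, 58, 70.
3rd diffs: 12, 12, 12 (constant).
Newton forward-difference form: a_i = 1 + 25·C(i-1,1) + 34·C(i-1,2) + 12·C(i-1,3).
At i = 9: i-1 = 8, so a_9 = 1 + 200 + 952 + 672 = 1825.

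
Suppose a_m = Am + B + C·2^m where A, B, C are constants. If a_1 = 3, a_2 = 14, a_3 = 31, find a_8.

At m = 1, 2, 3: A + B + 2C = 3; 2A + B + 4C = 14; 3A + B + 8C = 31.
Subtracting the first from the second: A + 2C = 11.
Subtracting the second from the third: A + 4C = 17.
Solving: C = 3, A = 5, then B = -8.
So a_m = 5·m + (-8) + 3·2^m; at m=8 this is 800.

800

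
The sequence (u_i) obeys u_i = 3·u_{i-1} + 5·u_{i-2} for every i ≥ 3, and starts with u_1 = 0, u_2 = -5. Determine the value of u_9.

Applying the relation repeatedly:
u_3 = -15, u_4 = -70, u_5 = -285, u_6 = -1205, u_7 = -5040, u_8 = -21145, u_9 = -88635.

-88635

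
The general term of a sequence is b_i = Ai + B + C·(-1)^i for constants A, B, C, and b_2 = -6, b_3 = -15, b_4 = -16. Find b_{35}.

-175

The three given values yield: 2A + B + C = -6; 3A + B - C = -15; 4A + B + C = -16.
Subtracting the first from the second: A - 2C = -9.
Subtracting the second from the third: A + 2C = -1.
Solving: C = 2, A = -5, then B = 2.
Therefore b_{35} = -175 + 2 + 2·(-1) = -175.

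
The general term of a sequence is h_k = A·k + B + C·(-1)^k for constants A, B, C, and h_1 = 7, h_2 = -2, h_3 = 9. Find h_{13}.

19

Plug in k = 1, 2, 3: A + B - C = 7; 2A + B + C = -2; 3A + B - C = 9.
Subtracting the first from the second: A + 2C = -9.
Subtracting the second from the third: A - 2C = 11.
Solving: C = -5, A = 1, then B = 1.
Therefore h_{13} = 13 + 1 + (-5)·(-1) = 19.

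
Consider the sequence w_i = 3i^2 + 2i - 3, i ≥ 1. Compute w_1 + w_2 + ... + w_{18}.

Over i = 1..18: Σi = 171, Σi² = 2109.
Total = (3)·2109 + (2)·171 + (-3)·18 = 6615.

6615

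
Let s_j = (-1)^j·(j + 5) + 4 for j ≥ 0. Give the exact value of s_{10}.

19

(-1)^10 = 1; j + 5 at j=10 is 15; so s_{10} = 19.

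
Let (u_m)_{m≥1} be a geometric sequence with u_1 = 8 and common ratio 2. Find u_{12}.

u_m = 8·2^(m-1).
u_{12} = 8·2^11 = 16384.

16384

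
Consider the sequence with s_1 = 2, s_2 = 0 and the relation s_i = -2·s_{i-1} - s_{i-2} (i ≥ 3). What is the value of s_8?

12

Iterate the recurrence:
s_3 = -2  s_4 = 4  s_5 = -6  s_6 = 8  s_7 = -10  s_8 = 12.
(Characteristic roots are -1 and -1.)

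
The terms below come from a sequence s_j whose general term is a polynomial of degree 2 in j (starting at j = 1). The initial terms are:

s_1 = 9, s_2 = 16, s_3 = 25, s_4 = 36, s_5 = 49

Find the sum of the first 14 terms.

1st diffs: 7, 9, 11, 13.
2nd diffs: 2, 2, 2 (constant).
Newton forward-difference form: s_j = 9 + 7·C(j-1,1) + 2·C(j-1,2).
Continuing: …, 64, 81, 100, 121, …, s_{14} = 256.
Summing j = 1..14 (14 terms) gives 1491.

1491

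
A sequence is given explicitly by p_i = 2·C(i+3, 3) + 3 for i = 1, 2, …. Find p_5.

C(8, 3) = 56, so p_5 = 115.

115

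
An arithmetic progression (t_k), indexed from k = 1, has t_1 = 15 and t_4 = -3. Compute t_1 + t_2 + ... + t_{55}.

Common difference d = (-3 - 15) / (4 - 1) = -6.
t_k = 15 + (k - 1)·(-6).
t_{55} = -309; S = 55·(15 + (-309))/2 = -8085.

-8085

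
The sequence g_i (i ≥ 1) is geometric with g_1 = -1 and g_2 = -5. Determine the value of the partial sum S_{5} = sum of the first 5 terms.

-781

Common ratio r = 5.
g_i = (-1)·5^(i-1).
S = (-1)·(5^5 - 1)/(5 - 1) = (-1)·(3125 - 1)/(4) = -781.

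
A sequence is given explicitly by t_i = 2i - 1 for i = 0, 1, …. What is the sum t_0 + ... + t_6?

35

Over i = 0..6: Σi = 21.
Total = (2)·21 + (-1)·7 = 35.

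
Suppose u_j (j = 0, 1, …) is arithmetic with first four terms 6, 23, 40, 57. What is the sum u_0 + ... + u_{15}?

2136

Common difference d = 17.
u_j = 6 + (j - 0)·17.
u_{15} = 261; S = 16·(6 + 261)/2 = 2136.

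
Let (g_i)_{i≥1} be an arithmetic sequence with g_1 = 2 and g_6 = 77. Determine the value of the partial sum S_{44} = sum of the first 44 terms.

Common difference d = (77 - 2) / (6 - 1) = 15.
g_i = 2 + (i - 1)·15.
g_{44} = 647; S = 44·(2 + 647)/2 = 14278.

14278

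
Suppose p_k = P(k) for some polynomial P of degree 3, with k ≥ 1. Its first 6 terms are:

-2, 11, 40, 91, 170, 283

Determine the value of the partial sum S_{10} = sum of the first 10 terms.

3745

1st diffs: 13, 29, 51, 79, 113.
2nd diffs: 16, 22, 28, 34.
3rd diffs: 6, 6, 6 (constant).
Newton forward-difference form: p_k = -2 + 13·C(k-1,1) + 16·C(k-1,2) + 6·C(k-1,3).
Continuing: 436, 635, 886, 1195.
Summing k = 1..10 (10 terms) gives 3745.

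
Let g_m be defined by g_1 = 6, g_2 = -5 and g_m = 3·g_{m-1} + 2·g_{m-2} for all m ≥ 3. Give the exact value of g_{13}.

Compute successive terms:
g_3 = -3;  g_4 = -19;  g_5 = -63;  …;  g_{10} = -36467;  g_{11} = -129879;  g_{12} = -462571;  g_{13} = -1647471.

-1647471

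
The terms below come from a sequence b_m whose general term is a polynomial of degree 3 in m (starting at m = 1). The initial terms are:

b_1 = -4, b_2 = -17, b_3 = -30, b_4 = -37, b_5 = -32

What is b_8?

115

1st diffs: -13, -13, -7, 5.
2nd diffs: 0, 6, 12.
3rd diffs: 6, 6 (constant).
Newton forward-difference form: b_m = -4 + (-13)·C(m-1,1) + 6·C(m-1,3).
At m = 8: m-1 = 7, so b_8 = -4 - 91 + 210 = 115.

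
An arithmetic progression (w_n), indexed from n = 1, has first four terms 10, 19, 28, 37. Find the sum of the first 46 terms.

9775

Common difference d = 9.
w_n = 10 + (n - 1)·9.
w_{46} = 415; S = 46·(10 + 415)/2 = 9775.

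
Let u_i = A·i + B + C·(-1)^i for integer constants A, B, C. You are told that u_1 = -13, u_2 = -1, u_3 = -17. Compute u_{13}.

At i = 1, 2, 3: A + B - C = -13; 2A + B + C = -1; 3A + B - C = -17.
Subtracting the first from the second: A + 2C = 12.
Subtracting the second from the third: A - 2C = -16.
Solving: C = 7, A = -2, then B = -4.
So u_i = -2·i + (-4) + 7·(-1)^i; at i=13 this is -37.

-37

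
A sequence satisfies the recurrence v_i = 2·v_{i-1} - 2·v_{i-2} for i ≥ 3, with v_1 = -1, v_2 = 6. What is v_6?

Step forward from the initial values:
v_3 = 14  v_4 = 16  v_5 = 4  v_6 = -24.

-24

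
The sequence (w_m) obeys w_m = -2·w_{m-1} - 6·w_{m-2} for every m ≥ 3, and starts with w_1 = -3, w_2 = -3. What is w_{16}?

1788288

Compute successive terms:
w_3 = 24, w_4 = -30, w_5 = -84, …, w_{13} = 72384, w_{14} = -459840, w_{15} = 485376, w_{16} = 1788288.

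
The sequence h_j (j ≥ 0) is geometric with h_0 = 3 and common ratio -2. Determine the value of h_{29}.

-1610612736

h_j = 3·(-2)^(j-0).
h_{29} = 3·(-2)^29 = -1610612736.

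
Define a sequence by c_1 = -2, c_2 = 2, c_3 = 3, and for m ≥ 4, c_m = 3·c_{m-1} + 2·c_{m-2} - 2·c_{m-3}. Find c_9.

Step forward from the initial values:
c_4 = 17;  c_5 = 53;  c_6 = 187;  c_7 = 633;  c_8 = 2167;  c_9 = 7393.

7393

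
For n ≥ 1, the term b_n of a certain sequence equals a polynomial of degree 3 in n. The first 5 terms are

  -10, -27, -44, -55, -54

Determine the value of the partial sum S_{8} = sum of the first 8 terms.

1st diffs: -17, -17, -11, 1.
2nd diffs: 0, 6, 12.
3rd diffs: 6, 6 (constant).
So b_n = n^3 - 6n^2 - 6n + 1.
Continuing: -35, 8, 81.
Summing n = 1..8 (8 terms) gives -136.

-136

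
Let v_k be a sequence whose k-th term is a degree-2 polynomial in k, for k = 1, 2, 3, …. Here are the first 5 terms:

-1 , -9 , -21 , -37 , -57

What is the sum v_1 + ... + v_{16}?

-3216

1st diffs: -8, -12, -16, -20.
2nd diffs: -4, -4, -4 (constant).
So v_k = -2k^2 - 2k + 3.
Continuing: …, -81, -109, -141, -177, …, v_{16} = -541.
Summing k = 1..16 (16 terms) gives -3216.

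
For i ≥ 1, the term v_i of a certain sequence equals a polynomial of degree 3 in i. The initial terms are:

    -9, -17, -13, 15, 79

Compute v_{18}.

9647

1st diffs: -8, 4, 28, 64.
2nd diffs: 12, 24, 36.
3rd diffs: 12, 12 (constant).
Newton forward-difference form: v_i = -9 + (-8)·C(i-1,1) + 12·C(i-1,2) + 12·C(i-1,3).
At i = 18: i-1 = 17, so v_{18} = -9 - 136 + 1632 + 8160 = 9647.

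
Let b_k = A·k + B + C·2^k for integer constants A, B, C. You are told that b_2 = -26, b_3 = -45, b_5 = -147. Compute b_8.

The three given values yield: 2A + B + 4C = -26; 3A + B + 8C = -45; 5A + B + 32C = -147.
Subtracting the first from the second: A + 4C = -19.
Subtracting the second from the third: 2A + 24C = -102.
Solving: C = -4, A = -3, then B = -4.
So b_k = -3·k + (-4) + (-4)·2^k; at k=8 this is -1052.

-1052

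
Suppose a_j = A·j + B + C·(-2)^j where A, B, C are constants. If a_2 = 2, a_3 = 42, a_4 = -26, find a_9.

Plug in j = 2, 3, 4: 2A + B + 4C = 2; 3A + B - 8C = 42; 4A + B + 16C = -26.
Subtracting the first from the second: A - 12C = 40.
Subtracting the second from the third: A + 24C = -68.
Solving: C = -3, A = 4, then B = 6.
Therefore a_9 = 36 + 6 + (-3)·(-512) = 1578.

1578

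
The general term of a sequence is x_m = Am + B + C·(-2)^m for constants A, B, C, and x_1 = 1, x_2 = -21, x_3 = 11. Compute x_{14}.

-49209

Write the equations: A + B - 2C = 1; 2A + B + 4C = -21; 3A + B - 8C = 11.
Subtracting the first from the second: A + 6C = -22.
Subtracting the second from the third: A - 12C = 32.
Solving: C = -3, A = -4, then B = -1.
Therefore x_{14} = -56 + (-1) + (-3)·16384 = -49209.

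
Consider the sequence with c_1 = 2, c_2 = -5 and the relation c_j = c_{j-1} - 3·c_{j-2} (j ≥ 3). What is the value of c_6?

Step forward from the initial values:
c_3 = -11; c_4 = 4; c_5 = 37; c_6 = 25.

25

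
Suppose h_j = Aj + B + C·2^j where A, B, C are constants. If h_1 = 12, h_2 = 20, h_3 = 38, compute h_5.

Write the equations: A + B + 2C = 12; 2A + B + 4C = 20; 3A + B + 8C = 38.
Subtracting the first from the second: A + 2C = 8.
Subtracting the second from the third: A + 4C = 18.
Solving: C = 5, A = -2, then B = 4.
Hence h_5 = -2·5 + 4 + 5·32 = 154.

154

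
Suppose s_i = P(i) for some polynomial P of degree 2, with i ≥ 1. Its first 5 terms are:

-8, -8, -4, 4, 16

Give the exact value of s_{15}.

356

1st diffs: 0, 4, 8, 12.
2nd diffs: 4, 4, 4 (constant).
Newton forward-difference form: s_i = -8 + 4·C(i-1,2).
At i = 15: i-1 = 14, so s_{15} = -8 + 364 = 356.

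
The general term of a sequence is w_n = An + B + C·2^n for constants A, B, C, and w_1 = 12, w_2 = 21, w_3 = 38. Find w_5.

136

Write the equations: A + B + 2C = 12; 2A + B + 4C = 21; 3A + B + 8C = 38.
Subtracting the first from the second: A + 2C = 9.
Subtracting the second from the third: A + 4C = 17.
Solving: C = 4, A = 1, then B = 3.
So w_n = 1·n + 3 + 4·2^n; at n=5 this is 136.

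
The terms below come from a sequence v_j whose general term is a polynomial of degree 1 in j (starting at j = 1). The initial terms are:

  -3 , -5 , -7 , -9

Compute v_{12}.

1st diffs: -2, -2, -2 (constant).
So v_j = -2j - 1.
Evaluating at j = 12 gives v_{12} = -25.

-25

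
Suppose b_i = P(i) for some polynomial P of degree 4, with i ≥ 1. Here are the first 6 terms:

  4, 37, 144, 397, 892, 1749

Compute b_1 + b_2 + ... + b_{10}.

31573

1st diffs: 33, 107, 253, 495, 857.
2nd diffs: 74, 146, 242, 362.
3rd diffs: 72, 96, 120.
4th diffs: 24, 24 (constant).
Newton forward-difference form: b_i = 4 + 33·C(i-1,1) + 74·C(i-1,2) + 72·C(i-1,3) + 24·C(i-1,4).
Continuing: 3112, 5149, 8052, 12037.
Summing i = 1..10 (10 terms) gives 31573.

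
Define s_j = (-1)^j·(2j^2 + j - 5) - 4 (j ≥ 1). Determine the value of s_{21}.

(-1)^21 = -1; 2j^2 + j - 5 at j=21 is 898; so s_{21} = -902.

-902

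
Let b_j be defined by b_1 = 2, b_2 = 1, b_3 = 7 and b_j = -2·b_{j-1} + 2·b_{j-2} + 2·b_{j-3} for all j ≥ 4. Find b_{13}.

40832

Applying the relation repeatedly:
b_4 = -8, b_5 = 32, b_6 = -66, b_7 = 180, b_8 = -428, b_9 = 1084, b_{10} = -2664, b_{11} = 6640, b_{12} = -16440, b_{13} = 40832.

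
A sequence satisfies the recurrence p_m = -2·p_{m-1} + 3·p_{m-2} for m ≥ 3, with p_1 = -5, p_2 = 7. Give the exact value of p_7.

p_3 = -29; p_4 = 79; p_5 = -245; p_6 = 727; p_7 = -2189.
(Characteristic roots are 1 and -3.)

-2189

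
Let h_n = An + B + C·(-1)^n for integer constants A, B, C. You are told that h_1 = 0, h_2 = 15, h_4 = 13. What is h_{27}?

The three given values yield: A + B - C = 0; 2A + B + C = 15; 4A + B + C = 13.
Subtracting the first from the second: A + 2C = 15.
Subtracting the second from the third: 2A = -2.
Solving: C = 8, A = -1, then B = 9.
Therefore h_{27} = -27 + 9 + 8·(-1) = -26.

-26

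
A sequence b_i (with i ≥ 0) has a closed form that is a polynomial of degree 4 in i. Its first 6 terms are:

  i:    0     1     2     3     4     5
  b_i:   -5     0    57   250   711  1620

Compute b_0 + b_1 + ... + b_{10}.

1st diffs: 5, 57, 193, 461, 909.
2nd diffs: 52, 136, 268, 448.
3rd diffs: 84, 132, 180.
4th diffs: 48, 48 (constant).
So b_i = 2i^4 + 2i^3 + 6i^2 - 5i - 5.
Continuing: …, 3205, 5742, 9555, 15016, …, b_{10} = 22545.
Summing i = 0..10 (11 terms) gives 58696.

58696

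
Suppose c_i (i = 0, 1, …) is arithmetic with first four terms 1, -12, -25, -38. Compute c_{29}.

-376

Common difference d = -13.
c_i = 1 + (i - 0)·(-13).
c_{29} = 1 + 29·(-13) = -376.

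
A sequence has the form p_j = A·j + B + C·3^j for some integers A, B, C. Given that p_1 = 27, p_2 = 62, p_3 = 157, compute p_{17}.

Write the equations: A + B + 3C = 27; 2A + B + 9C = 62; 3A + B + 27C = 157.
Subtracting the first from the second: A + 6C = 35.
Subtracting the second from the third: A + 18C = 95.
Solving: C = 5, A = 5, then B = 7.
So p_j = 5·j + 7 + 5·3^j; at j=17 this is 645700907.

645700907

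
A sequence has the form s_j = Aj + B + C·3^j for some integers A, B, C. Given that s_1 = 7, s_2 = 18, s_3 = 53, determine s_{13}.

3188635

Write the equations: A + B + 3C = 7; 2A + B + 9C = 18; 3A + B + 27C = 53.
Subtracting the first from the second: A + 6C = 11.
Subtracting the second from the third: A + 18C = 35.
Solving: C = 2, A = -1, then B = 2.
Therefore s_{13} = -13 + 2 + 2·1594323 = 3188635.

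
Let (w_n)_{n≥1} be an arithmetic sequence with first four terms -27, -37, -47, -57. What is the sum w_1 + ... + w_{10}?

-720

Common difference d = -10.
w_n = -27 + (n - 1)·(-10).
w_{10} = -117; S = 10·(-27 + (-117))/2 = -720.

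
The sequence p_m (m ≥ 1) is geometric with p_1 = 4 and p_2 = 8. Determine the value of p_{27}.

Common ratio r = 2.
p_m = 4·2^(m-1).
p_{27} = 4·2^26 = 268435456.

268435456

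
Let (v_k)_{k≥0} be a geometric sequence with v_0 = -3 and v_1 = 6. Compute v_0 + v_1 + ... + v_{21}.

4194303

Common ratio r = -2.
v_k = (-3)·(-2)^(k-0).
S = (-3)·((-2)^22 - 1)/(-2 - 1) = (-3)·(4194304 - 1)/(-3) = 4194303.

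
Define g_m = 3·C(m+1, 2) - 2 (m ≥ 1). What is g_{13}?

C(14, 2) = 91, so g_{13} = 271.

271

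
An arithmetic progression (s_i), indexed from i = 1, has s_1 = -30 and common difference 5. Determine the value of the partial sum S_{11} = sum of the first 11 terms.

-55

s_i = -30 + (i - 1)·5.
s_{11} = 20; S = 11·(-30 + 20)/2 = -55.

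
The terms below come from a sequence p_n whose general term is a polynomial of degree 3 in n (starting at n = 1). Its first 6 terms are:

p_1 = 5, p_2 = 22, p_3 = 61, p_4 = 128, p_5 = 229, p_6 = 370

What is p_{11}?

1885

1st diffs: 17, 39, 67, 101, 141.
2nd diffs: 22, 28, 34, 40.
3rd diffs: 6, 6, 6 (constant).
Newton forward-difference form: p_n = 5 + 17·C(n-1,1) + 22·C(n-1,2) + 6·C(n-1,3).
At n = 11: n-1 = 10, so p_{11} = 5 + 170 + 990 + 720 = 1885.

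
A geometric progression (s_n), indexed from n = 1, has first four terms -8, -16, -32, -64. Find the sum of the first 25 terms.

Common ratio r = 2.
s_n = (-8)·2^(n-1).
S = (-8)·(2^25 - 1)/(2 - 1) = (-8)·(33554432 - 1)/(1) = -268435448.

-268435448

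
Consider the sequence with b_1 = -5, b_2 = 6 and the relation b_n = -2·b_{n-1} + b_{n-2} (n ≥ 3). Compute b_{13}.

Step forward from the initial values:
b_3 = -17, b_4 = 40, b_5 = -97, …, b_{10} = 7950, b_{11} = -19193, b_{12} = 46336, b_{13} = -111865.

-111865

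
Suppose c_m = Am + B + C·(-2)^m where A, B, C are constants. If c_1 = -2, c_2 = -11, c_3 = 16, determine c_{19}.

The three given values yield: A + B - 2C = -2; 2A + B + 4C = -11; 3A + B - 8C = 16.
Subtracting the first from the second: A + 6C = -9.
Subtracting the second from the third: A - 12C = 27.
Solving: C = -2, A = 3, then B = -9.
So c_m = 3·m + (-9) + (-2)·(-2)^m; at m=19 this is 1048624.

1048624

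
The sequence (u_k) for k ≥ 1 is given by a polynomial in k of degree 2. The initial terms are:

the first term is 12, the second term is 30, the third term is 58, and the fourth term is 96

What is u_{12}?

760

1st diffs: 18, 28, 38.
2nd diffs: 10, 10 (constant).
Newton forward-difference form: u_k = 12 + 18·C(k-1,1) + 10·C(k-1,2).
At k = 12: k-1 = 11, so u_{12} = 12 + 198 + 550 = 760.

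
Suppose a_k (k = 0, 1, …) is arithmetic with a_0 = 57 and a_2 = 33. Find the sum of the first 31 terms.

-3813

Common difference d = (33 - 57) / (2 - 0) = -12.
a_k = 57 + (k - 0)·(-12).
a_{30} = -303; S = 31·(57 + (-303))/2 = -3813.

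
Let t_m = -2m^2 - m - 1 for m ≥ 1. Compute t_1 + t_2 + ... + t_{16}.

Over m = 1..16: Σm = 136, Σm² = 1496.
Total = (-2)·1496 + (-1)·136 + (-1)·16 = -3144.

-3144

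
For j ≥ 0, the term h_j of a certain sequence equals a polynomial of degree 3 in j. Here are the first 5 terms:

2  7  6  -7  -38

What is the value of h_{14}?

1st diffs: 5, -1, -13, -31.
2nd diffs: -6, -12, -18.
3rd diffs: -6, -6 (constant).
Newton forward-difference form: h_j = 2 + 5·C(j,1) + (-6)·C(j,2) + (-6)·C(j,3).
At j = 14: j = 14, so h_{14} = 2 + 70 - 546 - 2184 = -2658.

-2658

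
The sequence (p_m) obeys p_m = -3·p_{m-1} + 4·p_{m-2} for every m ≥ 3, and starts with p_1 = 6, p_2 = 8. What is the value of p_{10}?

104864

Step forward from the initial values:
p_3 = 0; p_4 = 32; p_5 = -96; p_6 = 416; p_7 = -1632; p_8 = 6560; p_9 = -26208; p_{10} = 104864.
(Characteristic roots are 1 and -4.)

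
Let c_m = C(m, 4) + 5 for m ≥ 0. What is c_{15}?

1370

C(15, 4) = 1365, so c_{15} = 1370.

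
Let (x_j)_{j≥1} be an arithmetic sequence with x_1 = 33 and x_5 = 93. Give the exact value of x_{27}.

423

Common difference d = (93 - 33) / (5 - 1) = 15.
x_j = 33 + (j - 1)·15.
x_{27} = 33 + 26·15 = 423.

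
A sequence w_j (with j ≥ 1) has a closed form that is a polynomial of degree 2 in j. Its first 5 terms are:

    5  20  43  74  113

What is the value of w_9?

349

1st diffs: 15, 23, 31, 39.
2nd diffs: 8, 8, 8 (constant).
Newton forward-difference form: w_j = 5 + 15·C(j-1,1) + 8·C(j-1,2).
At j = 9: j-1 = 8, so w_9 = 5 + 120 + 224 = 349.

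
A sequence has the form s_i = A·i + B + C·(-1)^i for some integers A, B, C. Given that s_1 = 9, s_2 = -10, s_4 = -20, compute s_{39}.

Plug in i = 1, 2, 4: A + B - C = 9; 2A + B + C = -10; 4A + B + C = -20.
Subtracting the first from the second: A + 2C = -19.
Subtracting the second from the third: 2A = -10.
Solving: C = -7, A = -5, then B = 7.
So s_i = -5·i + 7 + (-7)·(-1)^i; at i=39 this is -181.

-181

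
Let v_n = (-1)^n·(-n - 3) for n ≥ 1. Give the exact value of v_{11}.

14

(-1)^11 = -1; -n - 3 at n=11 is -14; so v_{11} = 14.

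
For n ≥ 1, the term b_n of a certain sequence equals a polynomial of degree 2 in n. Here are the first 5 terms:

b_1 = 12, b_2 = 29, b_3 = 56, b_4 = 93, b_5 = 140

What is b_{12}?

1st diffs: 17, 27, 37, 47.
2nd diffs: 10, 10, 10 (constant).
So b_n = 5n^2 + 2n + 5.
Evaluating at n = 12 gives b_{12} = 749.

749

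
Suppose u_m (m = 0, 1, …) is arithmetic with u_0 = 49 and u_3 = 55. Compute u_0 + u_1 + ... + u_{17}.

1188

Common difference d = (55 - 49) / (3 - 0) = 2.
u_m = 49 + (m - 0)·2.
u_{17} = 83; S = 18·(49 + 83)/2 = 1188.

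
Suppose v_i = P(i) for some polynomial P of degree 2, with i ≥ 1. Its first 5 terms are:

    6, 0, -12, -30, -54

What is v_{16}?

1st diffs: -6, -12, -18, -24.
2nd diffs: -6, -6, -6 (constant).
So v_i = -3i^2 + 3i + 6.
Evaluating at i = 16 gives v_{16} = -714.

-714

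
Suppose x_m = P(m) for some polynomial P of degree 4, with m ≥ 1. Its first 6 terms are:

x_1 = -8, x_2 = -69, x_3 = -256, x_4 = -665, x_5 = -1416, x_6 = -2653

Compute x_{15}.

1st diffs: -61, -187, -409, -751, -1237.
2nd diffs: -126, -222, -342, -486.
3rd diffs: -96, -120, -144.
4th diffs: -24, -24 (constant).
So x_m = -m^4 - 6m^3 - 2m^2 + 2m - 1.
Evaluating at m = 15 gives x_{15} = -71296.

-71296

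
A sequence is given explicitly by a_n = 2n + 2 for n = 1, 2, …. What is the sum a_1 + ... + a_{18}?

Over n = 1..18: Σn = 171.
Total = (2)·171 + (2)·18 = 378.

378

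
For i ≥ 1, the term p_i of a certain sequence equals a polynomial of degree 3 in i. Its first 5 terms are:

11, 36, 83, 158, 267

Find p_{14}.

3768

1st diffs: 25, 47, 75, 109.
2nd diffs: 22, 28, 34.
3rd diffs: 6, 6 (constant).
So p_i = i^3 + 5i^2 + 3i + 2.
Evaluating at i = 14 gives p_{14} = 3768.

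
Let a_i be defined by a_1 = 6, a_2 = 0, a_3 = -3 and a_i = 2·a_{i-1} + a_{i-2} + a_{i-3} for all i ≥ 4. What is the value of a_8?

-54

Compute successive terms:
a_4 = 0  a_5 = -3  a_6 = -9  a_7 = -21  a_8 = -54.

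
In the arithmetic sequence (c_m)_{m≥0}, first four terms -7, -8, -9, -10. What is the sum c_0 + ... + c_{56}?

Common difference d = -1.
c_m = -7 + (m - 0)·(-1).
c_{56} = -63; S = 57·(-7 + (-63))/2 = -1995.

-1995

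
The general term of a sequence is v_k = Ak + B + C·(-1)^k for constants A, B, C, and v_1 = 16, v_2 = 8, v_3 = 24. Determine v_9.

48

Plug in k = 1, 2, 3: A + B - C = 16; 2A + B + C = 8; 3A + B - C = 24.
Subtracting the first from the second: A + 2C = -8.
Subtracting the second from the third: A - 2C = 16.
Solving: C = -6, A = 4, then B = 6.
So v_k = 4·k + 6 + (-6)·(-1)^k; at k=9 this is 48.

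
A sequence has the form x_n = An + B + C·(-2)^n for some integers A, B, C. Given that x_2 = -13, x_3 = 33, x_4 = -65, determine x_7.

Write the equations: 2A + B + 4C = -13; 3A + B - 8C = 33; 4A + B + 16C = -65.
Subtracting the first from the second: A - 12C = 46.
Subtracting the second from the third: A + 24C = -98.
Solving: C = -4, A = -2, then B = 7.
So x_n = -2·n + 7 + (-4)·(-2)^n; at n=7 this is 505.

505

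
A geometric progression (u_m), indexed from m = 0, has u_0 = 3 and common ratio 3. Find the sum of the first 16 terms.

u_m = 3·3^(m-0).
S = 3·(3^16 - 1)/(3 - 1) = 3·(43046721 - 1)/(2) = 64570080.

64570080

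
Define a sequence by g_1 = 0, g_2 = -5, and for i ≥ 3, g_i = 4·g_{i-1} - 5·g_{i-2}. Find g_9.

Applying the relation repeatedly:
g_3 = -20; g_4 = -55; g_5 = -120; g_6 = -205; g_7 = -220; g_8 = 145; g_9 = 1680.

1680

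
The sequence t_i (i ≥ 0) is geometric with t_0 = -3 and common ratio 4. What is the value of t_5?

-3072

t_i = (-3)·4^(i-0).
t_5 = (-3)·4^5 = -3072.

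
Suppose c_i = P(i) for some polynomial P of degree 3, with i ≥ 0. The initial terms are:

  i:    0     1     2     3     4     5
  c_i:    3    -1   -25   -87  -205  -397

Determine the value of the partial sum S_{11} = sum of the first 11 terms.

1st diffs: -4, -24, -62, -118, -192.
2nd diffs: -20, -38, -56, -74.
3rd diffs: -18, -18, -18 (constant).
Newton forward-difference form: c_i = 3 + (-4)·C(i,1) + (-20)·C(i,2) + (-18)·C(i,3).
Continuing: …, -681, -1075, -1597, -2265, …, c_{10} = -3097.
Summing i = 0..10 (11 terms) gives -9427.

-9427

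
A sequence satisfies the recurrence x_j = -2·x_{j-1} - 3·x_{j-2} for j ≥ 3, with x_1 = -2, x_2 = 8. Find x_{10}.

248

Step forward from the initial values:
x_3 = -10  x_4 = -4  x_5 = 38  x_6 = -64  x_7 = 14  x_8 = 164  x_9 = -370  x_{10} = 248.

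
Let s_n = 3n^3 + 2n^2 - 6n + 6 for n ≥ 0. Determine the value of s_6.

690

s_6 = 3·6^3 + 2·6^2 - 6·6 + 6 = 690.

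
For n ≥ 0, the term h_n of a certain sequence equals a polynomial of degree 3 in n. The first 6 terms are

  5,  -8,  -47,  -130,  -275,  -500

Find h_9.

-2560

1st diffs: -13, -39, -83, -145, -225.
2nd diffs: -26, -44, -62, -80.
3rd diffs: -18, -18, -18 (constant).
Newton forward-difference form: h_n = 5 + (-13)·C(n,1) + (-26)·C(n,2) + (-18)·C(n,3).
At n = 9: n = 9, so h_9 = 5 - 117 - 936 - 1512 = -2560.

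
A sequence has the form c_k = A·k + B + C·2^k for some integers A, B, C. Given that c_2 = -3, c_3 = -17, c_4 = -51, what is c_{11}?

-10169

At k = 2, 3, 4: 2A + B + 4C = -3; 3A + B + 8C = -17; 4A + B + 16C = -51.
Subtracting the first from the second: A + 4C = -14.
Subtracting the second from the third: A + 8C = -34.
Solving: C = -5, A = 6, then B = 5.
Therefore c_{11} = 66 + 5 + (-5)·2048 = -10169.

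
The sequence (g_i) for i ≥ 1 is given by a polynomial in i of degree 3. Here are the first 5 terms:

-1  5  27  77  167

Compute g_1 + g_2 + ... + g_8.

1st diffs: 6, 22, 50, 90.
2nd diffs: 16, 28, 40.
3rd diffs: 12, 12 (constant).
So g_i = 2i^3 - 4i^2 + 4i - 3.
Continuing: 309, 515, 797.
Summing i = 1..8 (8 terms) gives 1896.

1896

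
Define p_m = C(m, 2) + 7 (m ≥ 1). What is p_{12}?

C(12, 2) = 66, so p_{12} = 73.

73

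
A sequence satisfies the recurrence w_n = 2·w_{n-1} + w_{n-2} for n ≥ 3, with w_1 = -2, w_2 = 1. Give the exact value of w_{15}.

13860

Compute successive terms:
w_3 = 0, w_4 = 1, w_5 = 2, …, w_{12} = 985, w_{13} = 2378, w_{14} = 5741, w_{15} = 13860.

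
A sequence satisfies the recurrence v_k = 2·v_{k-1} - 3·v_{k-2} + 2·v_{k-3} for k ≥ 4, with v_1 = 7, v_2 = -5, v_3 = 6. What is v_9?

Iterate the recurrence:
v_4 = 41, v_5 = 54, v_6 = -3, v_7 = -86, v_8 = -55, v_9 = 142.

142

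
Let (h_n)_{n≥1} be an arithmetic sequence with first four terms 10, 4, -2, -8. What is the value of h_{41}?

-230

Common difference d = -6.
h_n = 10 + (n - 1)·(-6).
h_{41} = 10 + 40·(-6) = -230.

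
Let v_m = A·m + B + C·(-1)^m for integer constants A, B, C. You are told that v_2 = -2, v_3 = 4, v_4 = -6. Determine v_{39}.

-68

At m = 2, 3, 4: 2A + B + C = -2; 3A + B - C = 4; 4A + B + C = -6.
Subtracting the first from the second: A - 2C = 6.
Subtracting the second from the third: A + 2C = -10.
Solving: C = -4, A = -2, then B = 6.
Therefore v_{39} = -78 + 6 + (-4)·(-1) = -68.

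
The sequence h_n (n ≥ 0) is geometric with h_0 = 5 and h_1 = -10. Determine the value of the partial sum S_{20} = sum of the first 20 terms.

Common ratio r = -2.
h_n = 5·(-2)^(n-0).
S = 5·((-2)^20 - 1)/(-2 - 1) = 5·(1048576 - 1)/(-3) = -1747625.

-1747625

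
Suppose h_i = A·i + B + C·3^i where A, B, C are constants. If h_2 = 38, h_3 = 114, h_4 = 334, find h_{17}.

Write the equations: 2A + B + 9C = 38; 3A + B + 27C = 114; 4A + B + 81C = 334.
Subtracting the first from the second: A + 18C = 76.
Subtracting the second from the third: A + 54C = 220.
Solving: C = 4, A = 4, then B = -6.
Therefore h_{17} = 68 + (-6) + 4·129140163 = 516560714.

516560714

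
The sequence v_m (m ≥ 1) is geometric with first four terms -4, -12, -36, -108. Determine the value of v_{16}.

-57395628

Common ratio r = 3.
v_m = (-4)·3^(m-1).
v_{16} = (-4)·3^15 = -57395628.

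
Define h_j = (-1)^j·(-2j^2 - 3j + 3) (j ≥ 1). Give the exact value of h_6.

-87

(-1)^6 = 1; -2j^2 - 3j + 3 at j=6 is -87; so h_6 = -87.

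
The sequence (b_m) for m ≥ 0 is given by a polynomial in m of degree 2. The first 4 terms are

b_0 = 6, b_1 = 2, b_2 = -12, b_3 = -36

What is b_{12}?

1st diffs: -4, -14, -24.
2nd diffs: -10, -10 (constant).
Newton forward-difference form: b_m = 6 + (-4)·C(m,1) + (-10)·C(m,2).
At m = 12: m = 12, so b_{12} = 6 - 48 - 660 = -702.

-702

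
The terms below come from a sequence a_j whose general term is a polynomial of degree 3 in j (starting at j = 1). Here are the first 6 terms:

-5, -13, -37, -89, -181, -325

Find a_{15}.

-5941

1st diffs: -8, -24, -52, -92, -144.
2nd diffs: -16, -28, -40, -52.
3rd diffs: -12, -12, -12 (constant).
Newton forward-difference form: a_j = -5 + (-8)·C(j-1,1) + (-16)·C(j-1,2) + (-12)·C(j-1,3).
At j = 15: j-1 = 14, so a_{15} = -5 - 112 - 1456 - 4368 = -5941.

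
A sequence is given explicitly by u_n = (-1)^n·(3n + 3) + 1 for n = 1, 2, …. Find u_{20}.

(-1)^20 = 1; 3n + 3 at n=20 is 63; so u_{20} = 64.

64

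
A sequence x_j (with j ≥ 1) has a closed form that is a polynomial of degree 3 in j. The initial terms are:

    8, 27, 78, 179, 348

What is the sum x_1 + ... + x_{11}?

1st diffs: 19, 51, 101, 169.
2nd diffs: 32, 50, 68.
3rd diffs: 18, 18 (constant).
Newton forward-difference form: x_j = 8 + 19·C(j-1,1) + 32·C(j-1,2) + 18·C(j-1,3).
Continuing: …, 603, 962, 1443, 2064, …, x_{11} = 3798.
Summing j = 1..11 (11 terms) gives 12353.

12353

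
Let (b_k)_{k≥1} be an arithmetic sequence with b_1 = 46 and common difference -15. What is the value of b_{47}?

-644

b_k = 46 + (k - 1)·(-15).
b_{47} = 46 + 46·(-15) = -644.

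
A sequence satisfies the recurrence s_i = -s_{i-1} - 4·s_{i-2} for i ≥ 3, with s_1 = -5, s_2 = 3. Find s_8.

Iterate the recurrence:
s_3 = 17;  s_4 = -29;  s_5 = -39;  s_6 = 155;  s_7 = 1;  s_8 = -621.

-621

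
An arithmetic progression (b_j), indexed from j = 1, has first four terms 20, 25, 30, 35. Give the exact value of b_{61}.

320

Common difference d = 5.
b_j = 20 + (j - 1)·5.
b_{61} = 20 + 60·5 = 320.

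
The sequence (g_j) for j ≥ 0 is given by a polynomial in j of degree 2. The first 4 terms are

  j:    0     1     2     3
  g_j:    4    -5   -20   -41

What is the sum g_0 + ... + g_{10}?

-1441

1st diffs: -9, -15, -21.
2nd diffs: -6, -6 (constant).
Newton forward-difference form: g_j = 4 + (-9)·C(j,1) + (-6)·C(j,2).
Continuing: …, -68, -101, -140, -185, …, g_{10} = -356.
Summing j = 0..10 (11 terms) gives -1441.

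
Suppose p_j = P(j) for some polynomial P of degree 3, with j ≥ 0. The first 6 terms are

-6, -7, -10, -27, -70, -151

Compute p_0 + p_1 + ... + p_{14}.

1st diffs: -1, -3, -17, -43, -81.
2nd diffs: -2, -14, -26, -38.
3rd diffs: -12, -12, -12 (constant).
Newton forward-difference form: p_j = -6 + (-1)·C(j,1) + (-2)·C(j,2) + (-12)·C(j,3).
Continuing: …, -282, -475, -742, -1095, …, p_{14} = -4570.
Summing j = 0..14 (15 terms) gives -17485.

-17485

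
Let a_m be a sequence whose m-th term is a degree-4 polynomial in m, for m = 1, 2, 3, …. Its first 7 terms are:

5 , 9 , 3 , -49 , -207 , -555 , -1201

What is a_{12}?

1st diffs: 4, -6, -52, -158, -348, -646.
2nd diffs: -10, -46, -106, -190, -298.
3rd diffs: -36, -60, -84, -108.
4th diffs: -24, -24, -24 (constant).
Newton forward-difference form: a_m = 5 + 4·C(m-1,1) + (-10)·C(m-1,2) + (-36)·C(m-1,3) + (-24)·C(m-1,4).
At m = 12: m-1 = 11, so a_{12} = 5 + 44 - 550 - 5940 - 7920 = -14361.

-14361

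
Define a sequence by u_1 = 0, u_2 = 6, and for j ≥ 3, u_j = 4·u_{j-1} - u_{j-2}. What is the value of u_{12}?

3388314

Step forward from the initial values:
u_3 = 24;  u_4 = 90;  u_5 = 336;  u_6 = 1254;  u_7 = 4680;  u_8 = 17466;  u_9 = 65184;  u_{10} = 243270;  u_{11} = 907896;  u_{12} = 3388314.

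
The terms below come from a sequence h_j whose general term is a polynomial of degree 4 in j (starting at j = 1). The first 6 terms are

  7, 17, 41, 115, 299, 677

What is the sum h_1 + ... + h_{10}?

1st diffs: 10, 24, 74, 184, 378.
2nd diffs: 14, 50, 110, 194.
3rd diffs: 36, 60, 84.
4th diffs: 24, 24 (constant).
So h_j = j^4 - 4j^3 + 6j^2 + 5j - 1.
Continuing: 1357, 2471, 4175, 6649.
Summing j = 1..10 (10 terms) gives 15808.

15808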